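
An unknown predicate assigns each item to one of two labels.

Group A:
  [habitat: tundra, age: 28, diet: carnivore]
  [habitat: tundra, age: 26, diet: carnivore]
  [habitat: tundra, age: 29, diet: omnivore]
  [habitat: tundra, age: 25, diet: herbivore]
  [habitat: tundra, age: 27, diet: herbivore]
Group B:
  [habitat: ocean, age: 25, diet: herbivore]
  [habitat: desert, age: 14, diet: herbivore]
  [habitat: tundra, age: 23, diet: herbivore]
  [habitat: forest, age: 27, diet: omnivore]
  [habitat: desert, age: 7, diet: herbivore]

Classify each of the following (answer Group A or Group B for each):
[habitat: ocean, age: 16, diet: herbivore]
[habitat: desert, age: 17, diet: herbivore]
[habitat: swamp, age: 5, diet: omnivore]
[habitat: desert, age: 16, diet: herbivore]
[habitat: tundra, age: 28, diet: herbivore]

Group B, Group B, Group B, Group B, Group A

Every 'Group A' example satisfies: habitat is tundra AND age ≥ 25. None of the 'Group B' examples do.
[habitat: ocean, age: 16, diet: herbivore]: Group B (habitat is ocean, age = 16).
[habitat: desert, age: 17, diet: herbivore]: Group B (habitat is desert, age = 17).
[habitat: swamp, age: 5, diet: omnivore]: Group B (habitat is swamp, age = 5).
[habitat: desert, age: 16, diet: herbivore]: Group B (habitat is desert, age = 16).
[habitat: tundra, age: 28, diet: herbivore]: Group A (habitat is tundra, age = 28).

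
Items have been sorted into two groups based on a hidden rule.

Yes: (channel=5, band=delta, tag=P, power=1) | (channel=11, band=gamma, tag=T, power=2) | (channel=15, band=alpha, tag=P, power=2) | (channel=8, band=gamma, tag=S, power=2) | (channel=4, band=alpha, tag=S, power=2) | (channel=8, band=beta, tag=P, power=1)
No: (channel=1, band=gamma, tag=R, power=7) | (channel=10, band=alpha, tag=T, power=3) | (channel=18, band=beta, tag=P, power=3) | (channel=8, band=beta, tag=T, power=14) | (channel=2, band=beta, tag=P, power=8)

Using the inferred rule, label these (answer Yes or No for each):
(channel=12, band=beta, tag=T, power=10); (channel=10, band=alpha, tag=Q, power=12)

The pattern is that an item is 'Yes' exactly when: power ≤ 2.
(channel=12, band=beta, tag=T, power=10): power = 10 — fails the rule, so No.
(channel=10, band=alpha, tag=Q, power=12): power = 12 — fails the rule, so No.

No, No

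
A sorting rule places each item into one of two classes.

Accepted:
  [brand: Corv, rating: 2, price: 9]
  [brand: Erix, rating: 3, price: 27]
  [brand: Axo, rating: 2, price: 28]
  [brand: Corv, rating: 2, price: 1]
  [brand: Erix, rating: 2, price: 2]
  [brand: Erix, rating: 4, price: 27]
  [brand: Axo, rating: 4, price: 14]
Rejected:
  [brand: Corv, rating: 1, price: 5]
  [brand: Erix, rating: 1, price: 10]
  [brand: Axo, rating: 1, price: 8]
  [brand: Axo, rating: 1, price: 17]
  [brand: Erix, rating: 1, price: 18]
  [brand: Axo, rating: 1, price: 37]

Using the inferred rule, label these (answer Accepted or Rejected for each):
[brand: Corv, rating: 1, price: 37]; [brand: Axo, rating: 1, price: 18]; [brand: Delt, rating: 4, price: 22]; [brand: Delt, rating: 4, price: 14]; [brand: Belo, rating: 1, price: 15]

Rejected, Rejected, Accepted, Accepted, Rejected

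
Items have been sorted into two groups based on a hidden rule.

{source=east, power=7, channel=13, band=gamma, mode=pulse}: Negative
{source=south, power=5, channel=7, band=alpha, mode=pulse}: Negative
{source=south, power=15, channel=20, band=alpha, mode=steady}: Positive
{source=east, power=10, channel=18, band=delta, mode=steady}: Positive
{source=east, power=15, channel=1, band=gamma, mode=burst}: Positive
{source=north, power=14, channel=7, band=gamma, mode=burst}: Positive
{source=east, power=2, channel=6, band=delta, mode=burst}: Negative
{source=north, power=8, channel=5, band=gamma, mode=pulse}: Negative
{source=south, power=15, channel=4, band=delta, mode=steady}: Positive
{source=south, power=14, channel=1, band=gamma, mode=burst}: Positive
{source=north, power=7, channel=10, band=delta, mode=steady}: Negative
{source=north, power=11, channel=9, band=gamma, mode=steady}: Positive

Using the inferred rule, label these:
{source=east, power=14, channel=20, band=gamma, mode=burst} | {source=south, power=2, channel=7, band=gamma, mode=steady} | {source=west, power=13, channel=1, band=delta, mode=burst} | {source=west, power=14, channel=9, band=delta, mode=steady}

Every 'Positive' example satisfies: power ≥ 10. None of the 'Negative' examples do.
{source=east, power=14, channel=20, band=gamma, mode=burst}: power = 14 — passes, so Positive.
{source=south, power=2, channel=7, band=gamma, mode=steady}: power = 2 — doesn't match, so Negative.
{source=west, power=13, channel=1, band=delta, mode=burst}: power = 13 — passes, so Positive.
{source=west, power=14, channel=9, band=delta, mode=steady}: power = 14 — passes, so Positive.

Positive, Negative, Positive, Positive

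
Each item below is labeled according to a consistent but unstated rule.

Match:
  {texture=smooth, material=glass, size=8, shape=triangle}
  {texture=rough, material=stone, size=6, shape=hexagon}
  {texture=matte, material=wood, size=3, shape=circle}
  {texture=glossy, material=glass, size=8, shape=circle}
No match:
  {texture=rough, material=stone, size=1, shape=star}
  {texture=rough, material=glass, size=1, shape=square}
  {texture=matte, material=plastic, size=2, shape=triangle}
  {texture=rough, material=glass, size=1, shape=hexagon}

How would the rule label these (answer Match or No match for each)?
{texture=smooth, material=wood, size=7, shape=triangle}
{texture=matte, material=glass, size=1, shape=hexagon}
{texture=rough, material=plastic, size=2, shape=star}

Match, No match, No match

'Match' ⟺ size ≥ 3.
{texture=smooth, material=wood, size=7, shape=triangle} — size = 7, hence Match. {texture=matte, material=glass, size=1, shape=hexagon} — size = 1, hence No match. {texture=rough, material=plastic, size=2, shape=star} — size = 2, hence No match.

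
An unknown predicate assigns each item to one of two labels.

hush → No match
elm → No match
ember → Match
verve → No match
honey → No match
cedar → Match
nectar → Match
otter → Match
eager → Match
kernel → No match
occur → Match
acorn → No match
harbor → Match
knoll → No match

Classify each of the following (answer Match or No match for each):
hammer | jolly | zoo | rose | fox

Rule: ends with 'r'. This holds for each 'Match' example and fails for each 'No match' one.
hammer: ends with 'r', qualifies → Match. jolly: ends with 'y', does not satisfy this → No match. zoo: ends with 'o', does not satisfy this → No match. rose: ends with 'e', does not satisfy this → No match. fox: ends with 'x', does not satisfy this → No match.

Match, No match, No match, No match, No match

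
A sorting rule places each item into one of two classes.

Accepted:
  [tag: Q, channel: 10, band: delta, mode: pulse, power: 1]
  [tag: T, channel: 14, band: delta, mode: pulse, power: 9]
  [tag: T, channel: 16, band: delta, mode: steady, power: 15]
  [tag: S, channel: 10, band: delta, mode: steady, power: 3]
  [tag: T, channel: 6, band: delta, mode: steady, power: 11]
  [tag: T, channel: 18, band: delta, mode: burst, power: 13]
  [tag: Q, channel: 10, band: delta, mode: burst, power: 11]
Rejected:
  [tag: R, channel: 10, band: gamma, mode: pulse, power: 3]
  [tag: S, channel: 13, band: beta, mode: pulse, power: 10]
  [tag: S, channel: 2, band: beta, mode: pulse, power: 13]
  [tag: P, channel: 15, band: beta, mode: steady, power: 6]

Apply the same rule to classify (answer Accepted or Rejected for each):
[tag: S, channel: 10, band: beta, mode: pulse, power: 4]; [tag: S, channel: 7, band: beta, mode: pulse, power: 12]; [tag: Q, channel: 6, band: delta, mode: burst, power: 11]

Looking at the examples, the only property every 'Accepted' case has and every 'Rejected' case lacks is: band is delta.
[tag: S, channel: 10, band: beta, mode: pulse, power: 4]: Rejected (band is beta).
[tag: S, channel: 7, band: beta, mode: pulse, power: 12]: Rejected (band is beta).
[tag: Q, channel: 6, band: delta, mode: burst, power: 11]: Accepted (band is delta).

Rejected, Rejected, Accepted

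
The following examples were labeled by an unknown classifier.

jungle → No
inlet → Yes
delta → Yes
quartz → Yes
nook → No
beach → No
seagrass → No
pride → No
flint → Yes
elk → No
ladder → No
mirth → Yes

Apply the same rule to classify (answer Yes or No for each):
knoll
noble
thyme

The classifier is using: contains 't'.
knoll → no 't' → No. noble → no 't' → No. thyme → has 't' → Yes.

No, No, Yes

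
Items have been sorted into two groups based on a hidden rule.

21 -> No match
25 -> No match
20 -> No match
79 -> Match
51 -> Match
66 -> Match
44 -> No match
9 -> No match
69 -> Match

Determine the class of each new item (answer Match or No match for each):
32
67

No match, Match

All 'Match' examples share one property — at least 51 — and every 'No match' example lacks it.
32 — 32 < 51, hence No match.
67 — 67 ≥ 51, hence Match.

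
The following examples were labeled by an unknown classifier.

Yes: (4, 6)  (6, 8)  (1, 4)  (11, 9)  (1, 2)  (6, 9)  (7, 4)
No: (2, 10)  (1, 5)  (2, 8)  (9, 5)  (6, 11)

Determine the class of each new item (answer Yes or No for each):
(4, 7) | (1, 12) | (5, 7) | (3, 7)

Rule: |first − second| ≤ 3. This holds for each 'Yes' example and fails for each 'No' one.
(4, 7): |4−7| = 3 — has this property, so Yes.
(1, 12): |1−12| = 11 — does not pass, so No.
(5, 7): |5−7| = 2 — has this property, so Yes.
(3, 7): |3−7| = 4 — does not pass, so No.

Yes, No, Yes, No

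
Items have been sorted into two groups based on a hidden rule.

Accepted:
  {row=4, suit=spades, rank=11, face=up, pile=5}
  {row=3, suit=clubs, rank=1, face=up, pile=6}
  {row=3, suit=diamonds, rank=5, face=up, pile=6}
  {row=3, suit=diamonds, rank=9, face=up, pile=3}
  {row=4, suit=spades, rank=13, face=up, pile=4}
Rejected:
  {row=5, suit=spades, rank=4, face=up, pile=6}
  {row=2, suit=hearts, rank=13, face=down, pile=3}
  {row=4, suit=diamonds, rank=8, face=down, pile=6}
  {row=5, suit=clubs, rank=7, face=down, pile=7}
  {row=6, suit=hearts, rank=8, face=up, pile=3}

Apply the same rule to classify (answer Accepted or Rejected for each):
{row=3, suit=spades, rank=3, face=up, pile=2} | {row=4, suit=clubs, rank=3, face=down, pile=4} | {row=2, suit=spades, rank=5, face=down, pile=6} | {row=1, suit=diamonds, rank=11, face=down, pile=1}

Accepted, Rejected, Rejected, Rejected

The rule appears to be: face is up AND row ≤ 4.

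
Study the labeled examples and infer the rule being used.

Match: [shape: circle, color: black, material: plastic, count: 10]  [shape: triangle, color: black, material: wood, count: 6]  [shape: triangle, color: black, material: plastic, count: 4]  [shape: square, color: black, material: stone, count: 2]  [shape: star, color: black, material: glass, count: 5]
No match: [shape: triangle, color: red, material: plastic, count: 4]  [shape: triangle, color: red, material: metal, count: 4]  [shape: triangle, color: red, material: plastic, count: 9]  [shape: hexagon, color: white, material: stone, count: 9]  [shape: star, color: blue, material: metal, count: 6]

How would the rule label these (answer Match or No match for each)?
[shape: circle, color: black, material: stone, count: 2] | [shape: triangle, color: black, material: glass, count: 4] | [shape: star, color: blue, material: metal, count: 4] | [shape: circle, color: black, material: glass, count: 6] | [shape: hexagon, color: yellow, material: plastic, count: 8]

A rule that fits every label: color is black — true of each 'Match' example, false of each 'No match' one.
[shape: circle, color: black, material: stone, count: 2] → color is black → Match.
[shape: triangle, color: black, material: glass, count: 4] → color is black → Match.
[shape: star, color: blue, material: metal, count: 4] → color is blue → No match.
[shape: circle, color: black, material: glass, count: 6] → color is black → Match.
[shape: hexagon, color: yellow, material: plastic, count: 8] → color is yellow → No match.

Match, Match, No match, Match, No match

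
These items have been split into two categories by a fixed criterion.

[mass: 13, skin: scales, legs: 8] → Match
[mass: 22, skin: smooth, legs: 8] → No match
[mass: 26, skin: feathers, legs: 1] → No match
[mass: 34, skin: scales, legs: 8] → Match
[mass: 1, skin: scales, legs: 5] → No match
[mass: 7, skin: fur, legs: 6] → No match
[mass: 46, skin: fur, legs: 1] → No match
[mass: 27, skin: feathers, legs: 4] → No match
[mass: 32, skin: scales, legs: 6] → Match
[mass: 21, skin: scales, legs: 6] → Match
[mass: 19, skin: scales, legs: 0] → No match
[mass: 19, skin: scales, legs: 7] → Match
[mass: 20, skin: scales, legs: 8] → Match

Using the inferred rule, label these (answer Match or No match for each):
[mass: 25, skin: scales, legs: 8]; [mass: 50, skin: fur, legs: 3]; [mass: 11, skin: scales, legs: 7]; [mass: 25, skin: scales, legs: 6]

Match, No match, Match, Match

The common property of the 'Match' items is: skin is scales AND legs ≥ 6. No 'No match' item has it.
[mass: 25, skin: scales, legs: 8]: skin is scales, legs = 8 — matches, so Match.
[mass: 50, skin: fur, legs: 3]: skin is fur, legs = 3 — doesn't qualify, so No match.
[mass: 11, skin: scales, legs: 7]: skin is scales, legs = 7 — matches, so Match.
[mass: 25, skin: scales, legs: 6]: skin is scales, legs = 6 — matches, so Match.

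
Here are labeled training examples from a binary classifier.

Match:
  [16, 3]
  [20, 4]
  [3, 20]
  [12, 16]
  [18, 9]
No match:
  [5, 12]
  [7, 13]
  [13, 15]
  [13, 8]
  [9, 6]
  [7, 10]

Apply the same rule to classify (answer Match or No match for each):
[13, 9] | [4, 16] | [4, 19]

No match, Match, Match

Rule: max ≥ 16. This holds for each 'Match' example and fails for each 'No match' one.
[13, 9]: max 13, does not fit → No match. [4, 16]: max 16, meets the rule → Match. [4, 19]: max 19, meets the rule → Match.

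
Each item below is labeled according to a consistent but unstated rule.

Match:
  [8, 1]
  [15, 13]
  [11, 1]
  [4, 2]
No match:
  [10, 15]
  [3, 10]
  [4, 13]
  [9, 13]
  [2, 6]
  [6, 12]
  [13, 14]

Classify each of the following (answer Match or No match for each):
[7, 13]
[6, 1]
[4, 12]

'Match' ⟺ first > second.
[7, 13] → 7 < 13 → No match. [6, 1] → 6 > 1 → Match. [4, 12] → 4 < 12 → No match.

No match, Match, No match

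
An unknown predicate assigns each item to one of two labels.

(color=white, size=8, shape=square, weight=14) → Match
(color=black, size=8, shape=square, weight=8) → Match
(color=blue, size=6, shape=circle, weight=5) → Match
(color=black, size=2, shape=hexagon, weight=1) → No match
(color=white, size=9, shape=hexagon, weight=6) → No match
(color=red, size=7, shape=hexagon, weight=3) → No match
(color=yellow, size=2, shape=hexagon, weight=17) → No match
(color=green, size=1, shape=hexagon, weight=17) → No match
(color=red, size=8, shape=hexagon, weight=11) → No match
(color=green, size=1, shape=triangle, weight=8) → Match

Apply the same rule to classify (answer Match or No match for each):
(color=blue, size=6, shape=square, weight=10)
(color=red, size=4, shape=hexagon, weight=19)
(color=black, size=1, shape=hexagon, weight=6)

The distinguishing property — shape is not hexagon — holds for all the 'Match' cases and none of the 'No match' cases.
(color=blue, size=6, shape=square, weight=10): Match (shape is square). (color=red, size=4, shape=hexagon, weight=19): No match (shape is hexagon). (color=black, size=1, shape=hexagon, weight=6): No match (shape is hexagon).

Match, No match, No match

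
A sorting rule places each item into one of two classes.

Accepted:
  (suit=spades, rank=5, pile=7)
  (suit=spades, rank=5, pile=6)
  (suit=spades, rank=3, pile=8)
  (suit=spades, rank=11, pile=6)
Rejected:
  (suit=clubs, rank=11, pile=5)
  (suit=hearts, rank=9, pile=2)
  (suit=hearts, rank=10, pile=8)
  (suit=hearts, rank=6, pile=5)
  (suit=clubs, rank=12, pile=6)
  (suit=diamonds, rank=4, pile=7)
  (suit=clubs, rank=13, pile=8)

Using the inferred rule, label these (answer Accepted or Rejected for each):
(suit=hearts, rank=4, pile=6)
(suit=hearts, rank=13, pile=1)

All 'Accepted' examples share one property — suit is spades — and every 'Rejected' example lacks it.
Rejected: (suit=hearts, rank=4, pile=6), since suit is hearts. Rejected: (suit=hearts, rank=13, pile=1), since suit is hearts.

Rejected, Rejected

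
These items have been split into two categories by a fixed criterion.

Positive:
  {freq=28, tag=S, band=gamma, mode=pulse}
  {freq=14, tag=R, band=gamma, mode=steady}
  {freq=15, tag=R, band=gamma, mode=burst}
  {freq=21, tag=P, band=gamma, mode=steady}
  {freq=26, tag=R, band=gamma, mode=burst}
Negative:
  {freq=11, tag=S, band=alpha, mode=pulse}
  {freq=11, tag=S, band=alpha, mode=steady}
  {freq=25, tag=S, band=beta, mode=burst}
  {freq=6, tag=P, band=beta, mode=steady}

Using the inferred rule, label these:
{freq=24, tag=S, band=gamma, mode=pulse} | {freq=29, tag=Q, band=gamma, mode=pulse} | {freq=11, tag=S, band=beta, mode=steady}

All 'Positive' examples share one property — band is gamma — and every 'Negative' example lacks it.
{freq=24, tag=S, band=gamma, mode=pulse}: band is gamma, checks out → Positive.
{freq=29, tag=Q, band=gamma, mode=pulse}: band is gamma, checks out → Positive.
{freq=11, tag=S, band=beta, mode=steady}: band is beta, doesn't match → Negative.

Positive, Positive, Negative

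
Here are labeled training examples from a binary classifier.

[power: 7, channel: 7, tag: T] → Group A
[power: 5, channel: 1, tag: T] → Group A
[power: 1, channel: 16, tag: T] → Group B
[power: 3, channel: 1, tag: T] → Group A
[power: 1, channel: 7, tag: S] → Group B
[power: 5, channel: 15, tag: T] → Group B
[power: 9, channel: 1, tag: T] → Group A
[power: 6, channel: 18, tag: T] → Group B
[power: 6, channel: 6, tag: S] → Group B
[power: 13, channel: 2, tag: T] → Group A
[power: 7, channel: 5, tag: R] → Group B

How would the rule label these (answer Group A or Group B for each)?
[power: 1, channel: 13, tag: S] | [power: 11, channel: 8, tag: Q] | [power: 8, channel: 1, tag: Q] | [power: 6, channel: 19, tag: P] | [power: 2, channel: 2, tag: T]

Group B, Group B, Group B, Group B, Group A

The pattern is that an item is 'Group A' exactly when: tag is T AND channel ≤ 7.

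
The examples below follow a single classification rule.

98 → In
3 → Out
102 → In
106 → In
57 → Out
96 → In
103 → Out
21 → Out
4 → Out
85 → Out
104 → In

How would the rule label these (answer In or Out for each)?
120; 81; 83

In, Out, Out

The pattern is that an item is 'In' exactly when: even AND at least 21.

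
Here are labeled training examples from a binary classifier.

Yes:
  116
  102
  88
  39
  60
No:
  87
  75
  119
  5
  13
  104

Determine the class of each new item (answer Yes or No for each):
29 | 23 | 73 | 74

The common property of the 'Yes' items is: ≡ 4 (mod 7). No 'No' item has it.
No: 29, since 29 mod 7 = 1.
No: 23, since 23 mod 7 = 2.
No: 73, since 73 mod 7 = 3.
Yes: 74, since 74 mod 7 = 4.

No, No, No, Yes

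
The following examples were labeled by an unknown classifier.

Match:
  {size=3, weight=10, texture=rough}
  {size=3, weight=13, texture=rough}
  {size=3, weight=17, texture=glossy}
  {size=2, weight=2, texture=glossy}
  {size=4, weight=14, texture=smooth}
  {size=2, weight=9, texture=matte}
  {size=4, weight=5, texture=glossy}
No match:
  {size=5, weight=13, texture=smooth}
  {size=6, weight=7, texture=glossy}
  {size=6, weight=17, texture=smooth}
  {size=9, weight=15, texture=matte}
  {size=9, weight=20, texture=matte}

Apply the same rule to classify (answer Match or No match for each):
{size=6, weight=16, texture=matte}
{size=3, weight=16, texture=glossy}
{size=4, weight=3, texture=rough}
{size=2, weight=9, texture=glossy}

The common property of the 'Match' items is: size ≤ 4. No 'No match' item has it.
{size=6, weight=16, texture=matte}: size = 6 — does not satisfy this, so No match.
{size=3, weight=16, texture=glossy}: size = 3 — meets the rule, so Match.
{size=4, weight=3, texture=rough}: size = 4 — meets the rule, so Match.
{size=2, weight=9, texture=glossy}: size = 2 — meets the rule, so Match.

No match, Match, Match, Match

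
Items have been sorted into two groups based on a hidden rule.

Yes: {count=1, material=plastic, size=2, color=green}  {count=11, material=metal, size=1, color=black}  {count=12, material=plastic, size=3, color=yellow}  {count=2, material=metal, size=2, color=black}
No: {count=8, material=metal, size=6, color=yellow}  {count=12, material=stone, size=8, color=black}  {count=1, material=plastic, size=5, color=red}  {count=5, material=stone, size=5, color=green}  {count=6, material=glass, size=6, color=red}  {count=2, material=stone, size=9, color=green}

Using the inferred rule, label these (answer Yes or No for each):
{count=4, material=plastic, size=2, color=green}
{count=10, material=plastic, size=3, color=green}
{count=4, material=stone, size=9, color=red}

The distinguishing property — size ≤ 3 — holds for all the 'Yes' cases and none of the 'No' cases.
{count=4, material=plastic, size=2, color=green}: size = 2 — fits, so Yes.
{count=10, material=plastic, size=3, color=green}: size = 3 — fits, so Yes.
{count=4, material=stone, size=9, color=red}: size = 9 — doesn't match, so No.

Yes, Yes, No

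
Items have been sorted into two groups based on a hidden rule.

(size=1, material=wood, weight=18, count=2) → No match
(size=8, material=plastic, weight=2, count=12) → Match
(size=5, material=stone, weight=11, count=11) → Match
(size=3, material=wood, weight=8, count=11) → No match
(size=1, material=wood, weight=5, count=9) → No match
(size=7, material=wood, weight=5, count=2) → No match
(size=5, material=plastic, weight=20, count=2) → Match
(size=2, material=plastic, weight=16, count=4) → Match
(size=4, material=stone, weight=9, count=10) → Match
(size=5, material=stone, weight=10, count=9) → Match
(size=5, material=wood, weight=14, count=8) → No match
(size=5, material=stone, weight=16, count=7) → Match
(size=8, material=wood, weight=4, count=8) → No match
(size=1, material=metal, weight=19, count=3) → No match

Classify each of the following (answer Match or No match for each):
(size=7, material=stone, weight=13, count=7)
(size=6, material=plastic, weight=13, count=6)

Match, Match

'Match' ⟺ material is plastic OR material is stone.
(size=7, material=stone, weight=13, count=7) — material is stone, hence Match. (size=6, material=plastic, weight=13, count=6) — material is plastic, hence Match.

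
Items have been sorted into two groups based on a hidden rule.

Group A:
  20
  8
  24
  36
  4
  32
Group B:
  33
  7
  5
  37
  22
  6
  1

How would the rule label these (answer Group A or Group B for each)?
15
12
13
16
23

Group B, Group A, Group B, Group A, Group B

Every 'Group A' example satisfies: multiple of 4. None of the 'Group B' examples do.
15: 15 = 4·3 + 3 — doesn't match, so Group B. 12: 12 = 4·3 — meets the rule, so Group A. 13: 13 = 4·3 + 1 — doesn't match, so Group B. 16: 16 = 4·4 — meets the rule, so Group A. 23: 23 = 4·5 + 3 — doesn't match, so Group B.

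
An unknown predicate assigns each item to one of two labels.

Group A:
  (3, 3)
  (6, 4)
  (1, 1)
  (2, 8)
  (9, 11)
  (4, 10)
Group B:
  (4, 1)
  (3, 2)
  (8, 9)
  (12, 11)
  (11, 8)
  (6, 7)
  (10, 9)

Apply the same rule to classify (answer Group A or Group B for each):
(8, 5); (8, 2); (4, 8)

Group B, Group A, Group A

Comparing the two groups points to one rule — sum is even.
(8, 5): Group B (8+5 = 13). (8, 2): Group A (8+2 = 10). (4, 8): Group A (4+8 = 12).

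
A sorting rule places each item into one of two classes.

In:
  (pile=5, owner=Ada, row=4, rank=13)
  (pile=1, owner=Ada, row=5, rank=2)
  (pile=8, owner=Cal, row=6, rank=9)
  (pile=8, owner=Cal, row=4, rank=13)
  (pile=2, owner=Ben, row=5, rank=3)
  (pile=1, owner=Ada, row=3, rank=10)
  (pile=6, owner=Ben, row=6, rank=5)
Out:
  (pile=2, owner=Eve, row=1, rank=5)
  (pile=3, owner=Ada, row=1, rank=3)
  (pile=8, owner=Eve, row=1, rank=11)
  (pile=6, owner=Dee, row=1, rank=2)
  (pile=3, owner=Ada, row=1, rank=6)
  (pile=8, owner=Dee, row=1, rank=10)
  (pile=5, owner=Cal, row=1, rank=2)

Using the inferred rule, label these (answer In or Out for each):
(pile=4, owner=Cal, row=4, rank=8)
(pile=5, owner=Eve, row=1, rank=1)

The distinguishing property — row ≥ 3 — holds for all the 'In' cases and none of the 'Out' cases.

In, Out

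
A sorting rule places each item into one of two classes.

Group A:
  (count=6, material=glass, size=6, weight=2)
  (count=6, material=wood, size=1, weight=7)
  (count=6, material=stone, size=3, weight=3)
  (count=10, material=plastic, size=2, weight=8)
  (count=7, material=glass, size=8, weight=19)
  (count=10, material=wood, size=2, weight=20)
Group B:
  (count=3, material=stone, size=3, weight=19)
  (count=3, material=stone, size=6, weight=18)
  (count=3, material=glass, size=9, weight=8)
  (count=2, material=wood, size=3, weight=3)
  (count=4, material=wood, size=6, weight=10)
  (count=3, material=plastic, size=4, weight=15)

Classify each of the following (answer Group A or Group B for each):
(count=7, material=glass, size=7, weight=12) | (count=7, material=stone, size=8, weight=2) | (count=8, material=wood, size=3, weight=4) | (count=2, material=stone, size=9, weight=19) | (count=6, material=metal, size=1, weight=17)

Group A, Group A, Group A, Group B, Group A

The rule appears to be: count ≥ 6.
(count=7, material=glass, size=7, weight=12): count = 7 — qualifies, so Group A. (count=7, material=stone, size=8, weight=2): count = 7 — qualifies, so Group A. (count=8, material=wood, size=3, weight=4): count = 8 — qualifies, so Group A. (count=2, material=stone, size=9, weight=19): count = 2 — doesn't match, so Group B. (count=6, material=metal, size=1, weight=17): count = 6 — qualifies, so Group A.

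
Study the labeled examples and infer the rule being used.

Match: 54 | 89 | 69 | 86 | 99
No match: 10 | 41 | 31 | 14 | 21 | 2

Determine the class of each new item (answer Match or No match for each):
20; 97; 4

No match, Match, No match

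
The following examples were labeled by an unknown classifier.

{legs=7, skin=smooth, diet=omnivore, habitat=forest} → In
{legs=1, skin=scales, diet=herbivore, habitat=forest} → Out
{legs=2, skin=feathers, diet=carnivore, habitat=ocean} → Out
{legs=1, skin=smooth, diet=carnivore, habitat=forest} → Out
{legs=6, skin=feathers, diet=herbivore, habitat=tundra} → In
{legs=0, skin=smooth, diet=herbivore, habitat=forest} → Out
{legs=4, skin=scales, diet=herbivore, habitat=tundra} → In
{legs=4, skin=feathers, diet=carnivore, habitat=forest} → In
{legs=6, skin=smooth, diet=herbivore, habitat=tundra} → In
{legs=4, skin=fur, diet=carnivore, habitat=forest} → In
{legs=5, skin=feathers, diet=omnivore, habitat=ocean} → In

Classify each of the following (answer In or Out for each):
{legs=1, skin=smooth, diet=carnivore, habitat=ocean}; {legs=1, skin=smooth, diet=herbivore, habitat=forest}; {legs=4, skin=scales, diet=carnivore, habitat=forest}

The rule appears to be: legs ≥ 4.
Out: {legs=1, skin=smooth, diet=carnivore, habitat=ocean}, since legs = 1.
Out: {legs=1, skin=smooth, diet=herbivore, habitat=forest}, since legs = 1.
In: {legs=4, skin=scales, diet=carnivore, habitat=forest}, since legs = 4.

Out, Out, In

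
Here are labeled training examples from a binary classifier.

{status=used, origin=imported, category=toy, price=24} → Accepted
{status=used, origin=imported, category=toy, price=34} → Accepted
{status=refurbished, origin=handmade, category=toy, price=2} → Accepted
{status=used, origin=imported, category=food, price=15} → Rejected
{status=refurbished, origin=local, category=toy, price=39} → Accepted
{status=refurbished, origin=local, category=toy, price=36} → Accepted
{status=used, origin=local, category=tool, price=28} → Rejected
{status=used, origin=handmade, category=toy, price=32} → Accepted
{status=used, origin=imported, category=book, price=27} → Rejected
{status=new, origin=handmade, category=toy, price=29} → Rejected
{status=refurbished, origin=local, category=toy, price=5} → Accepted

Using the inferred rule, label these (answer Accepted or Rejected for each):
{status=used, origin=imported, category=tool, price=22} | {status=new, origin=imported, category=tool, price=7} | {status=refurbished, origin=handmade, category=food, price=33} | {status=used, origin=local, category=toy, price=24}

Rejected, Rejected, Rejected, Accepted

The classifier is using: category is toy AND price ≠ 29.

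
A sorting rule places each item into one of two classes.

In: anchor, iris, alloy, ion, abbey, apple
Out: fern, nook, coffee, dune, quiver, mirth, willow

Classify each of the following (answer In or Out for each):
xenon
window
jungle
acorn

The pattern is that an item is 'In' exactly when: starts with a vowel.

Out, Out, Out, In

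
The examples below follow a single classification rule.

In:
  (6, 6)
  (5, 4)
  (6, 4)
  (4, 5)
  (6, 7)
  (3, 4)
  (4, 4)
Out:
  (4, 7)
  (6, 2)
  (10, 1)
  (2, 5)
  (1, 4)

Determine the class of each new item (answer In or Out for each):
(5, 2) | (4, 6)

Out, In

Every 'In' example satisfies: |first − second| ≤ 2. None of the 'Out' examples do.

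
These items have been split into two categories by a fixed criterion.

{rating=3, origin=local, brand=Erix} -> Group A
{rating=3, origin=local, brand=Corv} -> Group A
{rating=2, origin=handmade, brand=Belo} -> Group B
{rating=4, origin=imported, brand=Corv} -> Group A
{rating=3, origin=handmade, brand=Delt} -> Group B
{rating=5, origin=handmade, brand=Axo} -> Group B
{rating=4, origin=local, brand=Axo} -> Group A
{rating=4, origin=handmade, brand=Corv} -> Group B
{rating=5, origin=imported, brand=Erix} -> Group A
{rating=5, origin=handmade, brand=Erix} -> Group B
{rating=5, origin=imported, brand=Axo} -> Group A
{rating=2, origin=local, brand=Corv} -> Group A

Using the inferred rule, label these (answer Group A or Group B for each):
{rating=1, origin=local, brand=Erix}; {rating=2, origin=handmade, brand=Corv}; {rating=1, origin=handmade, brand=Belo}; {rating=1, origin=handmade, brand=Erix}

Group A, Group B, Group B, Group B

The distinguishing property — origin is not handmade — holds for all the 'Group A' cases and none of the 'Group B' cases.
Group A: {rating=1, origin=local, brand=Erix}, since origin is local.
Group B: {rating=2, origin=handmade, brand=Corv}, since origin is handmade.
Group B: {rating=1, origin=handmade, brand=Belo}, since origin is handmade.
Group B: {rating=1, origin=handmade, brand=Erix}, since origin is handmade.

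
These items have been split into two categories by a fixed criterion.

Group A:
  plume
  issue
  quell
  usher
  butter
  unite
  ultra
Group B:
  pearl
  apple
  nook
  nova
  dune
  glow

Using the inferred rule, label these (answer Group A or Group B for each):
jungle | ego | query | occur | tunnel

Group A, Group B, Group A, Group A, Group A

'Group A' ⟺ length ≥ 5 AND contains 'u'.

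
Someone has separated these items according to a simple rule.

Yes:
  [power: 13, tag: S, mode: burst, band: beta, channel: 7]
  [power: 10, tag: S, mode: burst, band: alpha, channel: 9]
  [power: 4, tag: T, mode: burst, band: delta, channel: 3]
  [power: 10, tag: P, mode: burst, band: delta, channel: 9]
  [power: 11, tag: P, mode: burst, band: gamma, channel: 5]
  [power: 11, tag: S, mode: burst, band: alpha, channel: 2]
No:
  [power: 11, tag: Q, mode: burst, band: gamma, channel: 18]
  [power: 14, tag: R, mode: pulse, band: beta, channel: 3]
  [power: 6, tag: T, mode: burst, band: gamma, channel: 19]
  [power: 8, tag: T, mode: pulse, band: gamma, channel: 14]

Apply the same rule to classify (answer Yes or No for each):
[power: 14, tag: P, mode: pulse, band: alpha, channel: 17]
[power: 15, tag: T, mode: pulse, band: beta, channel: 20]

No, No

The simplest hypothesis consistent with all the labels is: mode is burst AND channel ≤ 9.
[power: 14, tag: P, mode: pulse, band: alpha, channel: 17]: mode is pulse, channel = 17, fails this test → No.
[power: 15, tag: T, mode: pulse, band: beta, channel: 20]: mode is pulse, channel = 20, fails this test → No.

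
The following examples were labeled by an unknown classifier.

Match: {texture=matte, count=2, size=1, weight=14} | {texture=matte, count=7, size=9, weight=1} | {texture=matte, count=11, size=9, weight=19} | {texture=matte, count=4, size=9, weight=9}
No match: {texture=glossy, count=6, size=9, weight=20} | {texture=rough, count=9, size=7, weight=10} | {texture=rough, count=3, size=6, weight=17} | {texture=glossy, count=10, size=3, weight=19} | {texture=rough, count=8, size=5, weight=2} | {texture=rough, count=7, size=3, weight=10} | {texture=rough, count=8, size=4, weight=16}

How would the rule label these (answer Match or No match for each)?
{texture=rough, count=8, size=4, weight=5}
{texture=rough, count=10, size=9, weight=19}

No match, No match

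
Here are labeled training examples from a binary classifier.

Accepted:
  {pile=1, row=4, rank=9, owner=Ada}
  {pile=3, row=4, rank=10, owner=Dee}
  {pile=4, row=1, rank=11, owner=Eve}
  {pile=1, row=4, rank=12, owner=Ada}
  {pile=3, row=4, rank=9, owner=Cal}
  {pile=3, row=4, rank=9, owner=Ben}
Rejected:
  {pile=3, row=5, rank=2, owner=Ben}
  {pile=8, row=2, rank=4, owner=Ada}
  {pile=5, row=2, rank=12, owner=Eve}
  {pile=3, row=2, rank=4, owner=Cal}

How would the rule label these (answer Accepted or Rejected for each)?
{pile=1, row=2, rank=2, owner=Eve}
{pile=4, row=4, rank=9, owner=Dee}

All 'Accepted' examples share one property — pile ≤ 4 AND rank ≥ 9 — and every 'Rejected' example lacks it.
{pile=1, row=2, rank=2, owner=Eve}: Rejected (pile = 1, rank = 2). {pile=4, row=4, rank=9, owner=Dee}: Accepted (pile = 4, rank = 9).

Rejected, Accepted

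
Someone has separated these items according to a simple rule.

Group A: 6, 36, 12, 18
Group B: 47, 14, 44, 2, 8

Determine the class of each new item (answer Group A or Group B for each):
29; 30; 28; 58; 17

The common property of the 'Group A' items is: multiple of 3. No 'Group B' item has it.
29: Group B (29 = 3·9 + 2).
30: Group A (30 = 3·10).
28: Group B (28 = 3·9 + 1).
58: Group B (58 = 3·19 + 1).
17: Group B (17 = 3·5 + 2).

Group B, Group A, Group B, Group B, Group B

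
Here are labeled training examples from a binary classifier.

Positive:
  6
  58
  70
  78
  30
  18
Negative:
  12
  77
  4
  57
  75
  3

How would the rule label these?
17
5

Negative, Negative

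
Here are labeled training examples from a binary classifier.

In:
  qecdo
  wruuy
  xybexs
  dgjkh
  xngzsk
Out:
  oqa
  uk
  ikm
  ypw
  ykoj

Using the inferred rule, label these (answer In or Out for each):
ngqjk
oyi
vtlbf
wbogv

Every 'In' example satisfies: length ≥ 5. None of the 'Out' examples do.

In, Out, In, In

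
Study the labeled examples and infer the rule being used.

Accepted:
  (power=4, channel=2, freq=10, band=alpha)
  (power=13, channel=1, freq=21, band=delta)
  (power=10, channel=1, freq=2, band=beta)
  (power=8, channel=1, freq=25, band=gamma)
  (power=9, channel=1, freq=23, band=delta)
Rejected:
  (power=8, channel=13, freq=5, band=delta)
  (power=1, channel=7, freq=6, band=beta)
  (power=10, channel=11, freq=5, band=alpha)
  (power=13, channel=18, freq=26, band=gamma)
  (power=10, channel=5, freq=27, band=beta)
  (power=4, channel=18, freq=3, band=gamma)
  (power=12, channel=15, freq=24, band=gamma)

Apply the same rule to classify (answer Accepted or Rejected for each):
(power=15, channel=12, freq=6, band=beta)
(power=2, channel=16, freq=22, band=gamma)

The simplest hypothesis consistent with all the labels is: channel ≤ 2.
(power=15, channel=12, freq=6, band=beta): Rejected (channel = 12). (power=2, channel=16, freq=22, band=gamma): Rejected (channel = 16).

Rejected, Rejected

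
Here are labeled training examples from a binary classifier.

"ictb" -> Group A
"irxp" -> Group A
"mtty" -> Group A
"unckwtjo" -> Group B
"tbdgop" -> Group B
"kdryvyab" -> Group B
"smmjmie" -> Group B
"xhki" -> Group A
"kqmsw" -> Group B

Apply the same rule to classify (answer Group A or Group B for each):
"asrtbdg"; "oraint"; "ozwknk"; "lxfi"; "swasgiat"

The distinguishing property — length 4 — holds for all the 'Group A' cases and none of the 'Group B' cases.
"asrtbdg" — length 7, hence Group B. "oraint" — length 6, hence Group B. "ozwknk" — length 6, hence Group B. "lxfi" — length 4, hence Group A. "swasgiat" — length 8, hence Group B.

Group B, Group B, Group B, Group A, Group B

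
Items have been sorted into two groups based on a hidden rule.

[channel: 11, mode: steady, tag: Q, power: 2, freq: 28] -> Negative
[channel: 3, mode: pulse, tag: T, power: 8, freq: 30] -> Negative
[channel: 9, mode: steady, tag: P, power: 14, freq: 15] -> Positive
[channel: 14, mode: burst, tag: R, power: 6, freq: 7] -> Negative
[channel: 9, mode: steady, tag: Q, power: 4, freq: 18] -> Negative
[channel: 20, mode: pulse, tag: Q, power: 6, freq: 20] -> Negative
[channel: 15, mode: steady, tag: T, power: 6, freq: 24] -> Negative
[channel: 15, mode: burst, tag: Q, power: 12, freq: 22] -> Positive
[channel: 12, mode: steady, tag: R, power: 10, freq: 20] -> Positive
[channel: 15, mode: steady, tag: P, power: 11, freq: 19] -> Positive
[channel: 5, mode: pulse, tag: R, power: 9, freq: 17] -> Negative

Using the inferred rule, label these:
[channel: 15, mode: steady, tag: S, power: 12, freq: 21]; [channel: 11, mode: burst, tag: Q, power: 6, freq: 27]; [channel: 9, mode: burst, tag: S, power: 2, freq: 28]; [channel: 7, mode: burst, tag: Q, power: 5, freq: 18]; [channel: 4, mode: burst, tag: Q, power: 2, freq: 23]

The pattern is that an item is 'Positive' exactly when: power ≥ 10.
[channel: 15, mode: steady, tag: S, power: 12, freq: 21]: power = 12 — matches, so Positive. [channel: 11, mode: burst, tag: Q, power: 6, freq: 27]: power = 6 — doesn't match, so Negative. [channel: 9, mode: burst, tag: S, power: 2, freq: 28]: power = 2 — doesn't match, so Negative. [channel: 7, mode: burst, tag: Q, power: 5, freq: 18]: power = 5 — doesn't match, so Negative. [channel: 4, mode: burst, tag: Q, power: 2, freq: 23]: power = 2 — doesn't match, so Negative.

Positive, Negative, Negative, Negative, Negative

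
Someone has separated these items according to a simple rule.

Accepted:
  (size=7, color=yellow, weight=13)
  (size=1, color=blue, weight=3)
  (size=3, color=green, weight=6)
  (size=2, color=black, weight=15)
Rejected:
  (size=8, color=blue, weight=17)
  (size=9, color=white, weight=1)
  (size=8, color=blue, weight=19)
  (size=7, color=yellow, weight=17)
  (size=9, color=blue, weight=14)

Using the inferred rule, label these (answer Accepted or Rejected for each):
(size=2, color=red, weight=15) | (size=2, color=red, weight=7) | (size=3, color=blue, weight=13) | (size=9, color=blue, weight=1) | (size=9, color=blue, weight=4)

The pattern is that an item is 'Accepted' exactly when: weight ≤ 15 AND size ≤ 7.
(size=2, color=red, weight=15): Accepted (weight = 15, size = 2). (size=2, color=red, weight=7): Accepted (weight = 7, size = 2). (size=3, color=blue, weight=13): Accepted (weight = 13, size = 3). (size=9, color=blue, weight=1): Rejected (weight = 1, size = 9). (size=9, color=blue, weight=4): Rejected (weight = 4, size = 9).

Accepted, Accepted, Accepted, Rejected, Rejected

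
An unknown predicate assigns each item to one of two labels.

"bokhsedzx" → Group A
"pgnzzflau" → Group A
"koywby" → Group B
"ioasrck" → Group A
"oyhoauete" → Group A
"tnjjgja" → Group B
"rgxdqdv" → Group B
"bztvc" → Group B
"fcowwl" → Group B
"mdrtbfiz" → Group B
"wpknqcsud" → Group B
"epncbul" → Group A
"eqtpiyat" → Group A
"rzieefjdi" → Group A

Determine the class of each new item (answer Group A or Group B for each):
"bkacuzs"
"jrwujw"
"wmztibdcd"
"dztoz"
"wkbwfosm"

Group A, Group B, Group B, Group B, Group B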